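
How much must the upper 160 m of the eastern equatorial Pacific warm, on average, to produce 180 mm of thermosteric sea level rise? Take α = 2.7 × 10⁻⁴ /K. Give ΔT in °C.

4.17 °C

ΔT = Δh/(αH) = 0.18 / (2.7×10⁻⁴ × 160) ≈ 4.167 °C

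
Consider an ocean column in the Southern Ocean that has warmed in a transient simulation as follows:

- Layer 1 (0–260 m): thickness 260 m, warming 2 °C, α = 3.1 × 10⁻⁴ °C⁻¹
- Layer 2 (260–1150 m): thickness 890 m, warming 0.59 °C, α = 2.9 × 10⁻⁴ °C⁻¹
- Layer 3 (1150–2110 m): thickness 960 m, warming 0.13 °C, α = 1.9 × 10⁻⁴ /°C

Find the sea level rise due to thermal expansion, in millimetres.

Layer 1: 3.1×10⁻⁴ × 2 × 260 = 0.16120 m
260–1150 m: 0.59 × 890 × 2.9×10⁻⁴ = 0.152279 m
1150–2110 m: 960 × 0.13 × 1.9×10⁻⁴ = 0.023712 m
Δh = 0.16120 + 0.152279 + 0.023712 = 0.337191 m

Δh ≈ 337 mm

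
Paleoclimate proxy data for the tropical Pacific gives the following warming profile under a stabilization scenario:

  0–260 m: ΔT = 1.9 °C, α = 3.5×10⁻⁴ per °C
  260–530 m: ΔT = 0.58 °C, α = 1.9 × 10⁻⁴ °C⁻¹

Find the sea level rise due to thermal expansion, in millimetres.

260 × 1.9 × 3.5×10⁻⁴ = 0.17290 m
Layer 2: 1.9×10⁻⁴ × 270 × 0.58 = 0.029754 m
Δh = 0.17290 + 0.029754 = 0.202654 m

203 mm of thermosteric rise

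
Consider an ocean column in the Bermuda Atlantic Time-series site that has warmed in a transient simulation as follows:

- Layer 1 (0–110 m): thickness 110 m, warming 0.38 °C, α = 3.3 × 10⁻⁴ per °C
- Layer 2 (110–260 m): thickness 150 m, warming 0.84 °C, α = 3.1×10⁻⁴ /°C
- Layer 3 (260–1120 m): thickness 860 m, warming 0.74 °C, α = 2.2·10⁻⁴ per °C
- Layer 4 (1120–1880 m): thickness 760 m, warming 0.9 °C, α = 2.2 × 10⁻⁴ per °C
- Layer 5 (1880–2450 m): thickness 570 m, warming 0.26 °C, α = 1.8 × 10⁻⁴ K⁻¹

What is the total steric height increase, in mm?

110 × 0.38 × 3.3×10⁻⁴ = 0.013794 m
110–260 m: 0.84 × 150 × 3.1×10⁻⁴ = 0.03906 m
860 × 2.2×10⁻⁴ × 0.74 = 0.140008 m
760 × 0.9 × 2.2×10⁻⁴ = 0.15048 m
1.8×10⁻⁴ × 0.26 × 570 = 0.026676 m
Δh = 0.013794 + 0.03906 + 0.140008 + 0.15048 + 0.026676 = 0.370018 m

about 370 mm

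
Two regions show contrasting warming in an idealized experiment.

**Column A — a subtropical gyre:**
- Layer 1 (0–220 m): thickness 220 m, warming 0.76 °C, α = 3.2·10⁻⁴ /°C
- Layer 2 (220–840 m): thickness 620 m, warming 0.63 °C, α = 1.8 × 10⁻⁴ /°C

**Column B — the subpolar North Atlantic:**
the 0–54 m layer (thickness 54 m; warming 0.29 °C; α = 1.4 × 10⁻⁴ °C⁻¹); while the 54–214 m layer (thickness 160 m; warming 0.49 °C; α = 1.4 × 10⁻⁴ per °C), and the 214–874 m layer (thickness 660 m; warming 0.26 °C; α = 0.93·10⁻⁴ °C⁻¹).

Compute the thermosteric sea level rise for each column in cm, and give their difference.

A 3.2×10⁻⁴ × 220 × 0.76 = 0.053504 m
A 1.8×10⁻⁴ × 0.63 × 620 = 0.070308 m
A total: 0.123812 m
B Layer 1: 1.4×10⁻⁴ × 54 × 0.29 = 0.0021924 m
B 54–214 m: 0.49 × 1.4×10⁻⁴ × 160 = 0.010976 m
B Layer 3: 0.26 × 660 × 0.93×10⁻⁴ = 0.0159588 m
B total: 0.0291272 m
Difference: 0.123812 − 0.0291272 = 0.0946848 m

Δh_A ≈ 12.4 cm, Δh_B ≈ 2.91 cm; difference ≈ 9.47 cm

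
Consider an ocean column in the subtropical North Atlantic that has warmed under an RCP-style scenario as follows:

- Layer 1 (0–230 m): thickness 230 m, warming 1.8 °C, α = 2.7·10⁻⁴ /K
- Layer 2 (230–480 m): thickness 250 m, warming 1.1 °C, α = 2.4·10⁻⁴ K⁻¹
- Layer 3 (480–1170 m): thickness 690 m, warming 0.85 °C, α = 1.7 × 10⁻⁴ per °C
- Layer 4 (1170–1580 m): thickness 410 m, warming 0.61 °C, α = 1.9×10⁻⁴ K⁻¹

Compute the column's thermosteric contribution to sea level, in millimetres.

Layer 1: 1.8 × 2.7×10⁻⁴ × 230 = 0.11178 m
250 × 1.1 × 2.4×10⁻⁴ = 0.06600 m
Layer 3: 690 × 0.85 × 1.7×10⁻⁴ = 0.099705 m
1170–1580 m: 1.9×10⁻⁴ × 410 × 0.61 = 0.047519 m
Δh = 0.11178 + 0.06600 + 0.099705 + 0.047519 = 0.325004 m

about 330 mm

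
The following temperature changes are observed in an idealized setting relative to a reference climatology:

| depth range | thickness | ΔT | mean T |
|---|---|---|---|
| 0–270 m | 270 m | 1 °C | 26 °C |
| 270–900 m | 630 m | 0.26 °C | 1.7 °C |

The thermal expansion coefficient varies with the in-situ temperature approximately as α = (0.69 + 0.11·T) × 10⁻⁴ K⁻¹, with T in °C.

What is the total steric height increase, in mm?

110 mm

Layer 1: α = (0.69 + 0.11×26)×10⁻⁴ = 3.55×10⁻⁴ K⁻¹
Layer 2: α = (0.69 + 0.11×1.7)×10⁻⁴ = 0.877×10⁻⁴ K⁻¹
Layer 1: 1 × 270 × 3.55×10⁻⁴ = 0.09585 m
Layer 2: 630 × 0.877×10⁻⁴ × 0.26 = 0.01436526 m
Δh = 0.09585 + 0.01436526 = 0.11021526 m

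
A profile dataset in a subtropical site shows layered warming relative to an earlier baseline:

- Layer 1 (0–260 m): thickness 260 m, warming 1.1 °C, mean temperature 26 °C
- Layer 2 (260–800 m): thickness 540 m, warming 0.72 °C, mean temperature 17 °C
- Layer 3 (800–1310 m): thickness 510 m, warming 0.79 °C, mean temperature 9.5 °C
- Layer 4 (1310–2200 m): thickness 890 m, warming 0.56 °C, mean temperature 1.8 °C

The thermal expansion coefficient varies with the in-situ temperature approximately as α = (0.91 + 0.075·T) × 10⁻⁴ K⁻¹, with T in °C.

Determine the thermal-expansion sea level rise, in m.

Layer 1: α = (0.91 + 0.075×26)×10⁻⁴ = 2.86×10⁻⁴ K⁻¹
Layer 2: α = (0.91 + 0.075×17)×10⁻⁴ = 2.185×10⁻⁴ K⁻¹
Layer 3: α = (0.91 + 0.075×9.5)×10⁻⁴ = 1.6225×10⁻⁴ K⁻¹
Layer 4: α = (0.91 + 0.075×1.8)×10⁻⁴ = 1.045×10⁻⁴ K⁻¹
260 × 2.86×10⁻⁴ × 1.1 = 0.081796 m
260–800 m: 2.185×10⁻⁴ × 0.72 × 540 = 0.0849528 m
Layer 3: 1.6225×10⁻⁴ × 510 × 0.79 = 0.065370525 m
1310–2200 m: 890 × 1.045×10⁻⁴ × 0.56 = 0.0520828 m
Δh = 0.081796 + 0.0849528 + 0.065370525 + 0.0520828 = 0.284202125 m

about 0.284 m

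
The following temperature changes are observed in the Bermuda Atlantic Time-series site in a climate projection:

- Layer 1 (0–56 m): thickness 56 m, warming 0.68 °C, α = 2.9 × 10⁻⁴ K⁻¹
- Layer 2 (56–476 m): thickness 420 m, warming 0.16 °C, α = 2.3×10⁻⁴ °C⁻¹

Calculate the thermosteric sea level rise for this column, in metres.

Layer 1: 56 × 2.9×10⁻⁴ × 0.68 = 0.0110432 m
Layer 2: 2.3×10⁻⁴ × 420 × 0.16 = 0.015456 m
Δh = 0.0110432 + 0.015456 = 0.0264992 m ≈ 0.0265 m

Δh ≈ 0.0265 m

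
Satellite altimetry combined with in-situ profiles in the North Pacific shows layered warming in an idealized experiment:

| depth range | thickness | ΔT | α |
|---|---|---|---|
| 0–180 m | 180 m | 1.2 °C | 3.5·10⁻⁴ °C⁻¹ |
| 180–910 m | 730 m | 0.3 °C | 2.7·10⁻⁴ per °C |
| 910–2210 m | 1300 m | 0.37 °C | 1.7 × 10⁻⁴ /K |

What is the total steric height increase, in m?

1.2 × 180 × 3.5×10⁻⁴ = 0.07560 m
0.3 × 2.7×10⁻⁴ × 730 = 0.05913 m
1.7×10⁻⁴ × 1300 × 0.37 = 0.08177 m
Δh = 0.07560 + 0.05913 + 0.08177 = 0.21650 m ≈ 0.22 m

about 0.22 m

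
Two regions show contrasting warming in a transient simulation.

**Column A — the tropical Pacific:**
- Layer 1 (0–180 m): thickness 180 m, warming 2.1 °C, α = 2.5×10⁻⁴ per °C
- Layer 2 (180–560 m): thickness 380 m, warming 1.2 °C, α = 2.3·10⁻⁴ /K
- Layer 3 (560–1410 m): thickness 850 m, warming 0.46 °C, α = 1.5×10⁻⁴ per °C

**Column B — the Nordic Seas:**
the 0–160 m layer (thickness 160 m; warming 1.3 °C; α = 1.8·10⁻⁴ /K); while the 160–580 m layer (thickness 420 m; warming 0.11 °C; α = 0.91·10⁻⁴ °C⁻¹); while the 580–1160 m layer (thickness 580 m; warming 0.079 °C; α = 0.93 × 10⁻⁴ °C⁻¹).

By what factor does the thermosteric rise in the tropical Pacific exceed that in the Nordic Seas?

a factor of 5.62

A 0–180 m: 2.1 × 2.5×10⁻⁴ × 180 = 0.09450 m
A 2.3×10⁻⁴ × 1.2 × 380 = 0.10488 m
A 1.5×10⁻⁴ × 0.46 × 850 = 0.05865 m
A total: 0.25803 m
B Layer 1: 160 × 1.3 × 1.8×10⁻⁴ = 0.03744 m
B Layer 2: 0.91×10⁻⁴ × 0.11 × 420 = 0.0042042 m
B 0.93×10⁻⁴ × 0.079 × 580 = 0.00426126 m
B total: 0.04590546 m
Ratio: 0.25803 / 0.04590546 ≈ 5.621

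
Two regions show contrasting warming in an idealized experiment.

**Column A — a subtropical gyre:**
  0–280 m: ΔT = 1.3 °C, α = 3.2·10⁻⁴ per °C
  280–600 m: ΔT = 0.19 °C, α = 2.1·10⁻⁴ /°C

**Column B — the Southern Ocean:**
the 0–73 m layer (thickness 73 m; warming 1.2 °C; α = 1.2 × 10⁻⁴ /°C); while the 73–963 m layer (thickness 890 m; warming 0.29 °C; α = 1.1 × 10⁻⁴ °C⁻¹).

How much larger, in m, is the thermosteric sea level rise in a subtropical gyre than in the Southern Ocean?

Δh_A − Δh_B ≈ 0.0903 m

A Layer 1: 1.3 × 3.2×10⁻⁴ × 280 = 0.11648 m
A 280–600 m: 0.19 × 2.1×10⁻⁴ × 320 = 0.012768 m
A total: 0.129248 m
B 73 × 1.2 × 1.2×10⁻⁴ = 0.010512 m
B Layer 2: 890 × 0.29 × 1.1×10⁻⁴ = 0.028391 m
B total: 0.038903 m
Difference: 0.129248 − 0.038903 = 0.090345 m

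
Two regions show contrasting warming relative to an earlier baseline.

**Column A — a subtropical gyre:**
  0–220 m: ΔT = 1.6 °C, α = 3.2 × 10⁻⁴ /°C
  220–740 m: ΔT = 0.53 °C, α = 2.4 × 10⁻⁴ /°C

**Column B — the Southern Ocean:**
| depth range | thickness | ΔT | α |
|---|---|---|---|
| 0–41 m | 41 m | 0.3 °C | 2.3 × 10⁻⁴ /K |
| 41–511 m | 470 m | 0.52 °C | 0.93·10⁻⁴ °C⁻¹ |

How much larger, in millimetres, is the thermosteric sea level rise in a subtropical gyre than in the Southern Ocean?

A 3.2×10⁻⁴ × 1.6 × 220 = 0.11264 m
A Layer 2: 520 × 0.53 × 2.4×10⁻⁴ = 0.066144 m
A total: 0.178784 m
B 41 × 0.3 × 2.3×10⁻⁴ = 0.002829 m
B 0.93×10⁻⁴ × 470 × 0.52 = 0.0227292 m
B total: 0.0255582 m
Difference: 0.178784 − 0.0255582 = 0.1532258 m

150 mm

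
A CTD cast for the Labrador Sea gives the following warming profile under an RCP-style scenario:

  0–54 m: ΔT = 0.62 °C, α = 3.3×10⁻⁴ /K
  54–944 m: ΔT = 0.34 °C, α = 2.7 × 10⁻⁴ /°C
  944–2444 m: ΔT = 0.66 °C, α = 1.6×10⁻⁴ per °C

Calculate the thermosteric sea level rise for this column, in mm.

0–54 m: 3.3×10⁻⁴ × 54 × 0.62 = 0.0110484 m
2.7×10⁻⁴ × 890 × 0.34 = 0.081702 m
Layer 3: 1500 × 1.6×10⁻⁴ × 0.66 = 0.15840 m
Δh = 0.0110484 + 0.081702 + 0.15840 = 0.2511504 m ≈ 250 mm

Δh = 250 mm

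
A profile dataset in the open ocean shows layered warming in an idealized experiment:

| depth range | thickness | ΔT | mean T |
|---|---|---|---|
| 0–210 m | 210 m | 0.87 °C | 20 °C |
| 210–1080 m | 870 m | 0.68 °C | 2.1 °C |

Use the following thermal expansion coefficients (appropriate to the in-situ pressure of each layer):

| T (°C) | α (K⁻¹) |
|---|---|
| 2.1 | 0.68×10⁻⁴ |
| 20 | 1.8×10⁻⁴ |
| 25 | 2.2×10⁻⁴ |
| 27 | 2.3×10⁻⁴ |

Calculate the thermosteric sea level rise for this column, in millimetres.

73.1 mm

Layer 1 at 20 °C → α = 1.8×10⁻⁴ K⁻¹
Layer 2 at 2.1 °C → α = 0.68×10⁻⁴ K⁻¹
0.87 × 1.8×10⁻⁴ × 210 = 0.032886 m
210–1080 m: 870 × 0.68×10⁻⁴ × 0.68 = 0.0402288 m
Δh = 0.032886 + 0.0402288 = 0.0731148 m ≈ 73.1 mm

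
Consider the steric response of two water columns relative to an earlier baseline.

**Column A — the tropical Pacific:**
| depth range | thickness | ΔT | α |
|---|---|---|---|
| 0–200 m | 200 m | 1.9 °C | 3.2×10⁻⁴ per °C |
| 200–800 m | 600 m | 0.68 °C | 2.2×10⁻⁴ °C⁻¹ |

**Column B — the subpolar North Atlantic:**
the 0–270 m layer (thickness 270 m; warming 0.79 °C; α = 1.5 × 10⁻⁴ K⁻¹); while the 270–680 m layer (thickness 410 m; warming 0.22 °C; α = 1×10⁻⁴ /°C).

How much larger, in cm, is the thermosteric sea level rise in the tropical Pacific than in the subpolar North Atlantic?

A 1.9 × 200 × 3.2×10⁻⁴ = 0.12160 m
A Layer 2: 600 × 0.68 × 2.2×10⁻⁴ = 0.08976 m
A total: 0.21136 m
B Layer 1: 270 × 1.5×10⁻⁴ × 0.79 = 0.031995 m
B 270–680 m: 1×10⁻⁴ × 410 × 0.22 = 0.00902 m
B total: 0.041015 m
Difference: 0.21136 − 0.041015 = 0.170345 m

17.0 cm larger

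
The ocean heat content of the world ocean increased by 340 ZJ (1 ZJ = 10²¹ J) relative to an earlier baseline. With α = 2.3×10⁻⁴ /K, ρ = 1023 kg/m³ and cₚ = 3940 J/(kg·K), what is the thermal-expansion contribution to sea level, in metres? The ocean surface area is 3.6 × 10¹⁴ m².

Per unit area: Q = 340×10²¹ / (3.6×10¹⁴) ≈ 9.444×10⁸ J/m²
Δh = αQ/(ρcₚ) = 2.3×10⁻⁴ × 9.444×10⁸ / (1023 × 3940) ≈ 0.05389 m

Δh ≈ 0.0539 m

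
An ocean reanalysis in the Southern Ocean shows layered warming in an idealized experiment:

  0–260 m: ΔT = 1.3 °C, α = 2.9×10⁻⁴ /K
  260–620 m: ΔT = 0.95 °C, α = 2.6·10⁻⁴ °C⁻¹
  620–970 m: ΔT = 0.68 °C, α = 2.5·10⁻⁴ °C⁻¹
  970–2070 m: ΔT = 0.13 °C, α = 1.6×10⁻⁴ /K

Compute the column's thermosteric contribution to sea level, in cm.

0–260 m: 1.3 × 2.9×10⁻⁴ × 260 = 0.09802 m
0.95 × 2.6×10⁻⁴ × 360 = 0.08892 m
Layer 3: 350 × 2.5×10⁻⁴ × 0.68 = 0.05950 m
1.6×10⁻⁴ × 0.13 × 1100 = 0.02288 m
Δh = 0.09802 + 0.08892 + 0.05950 + 0.02288 = 0.26932 m ≈ 26.9 cm

26.9 cm of thermosteric rise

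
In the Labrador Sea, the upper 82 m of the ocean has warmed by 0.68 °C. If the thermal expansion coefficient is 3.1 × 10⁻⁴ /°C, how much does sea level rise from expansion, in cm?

Δh = αΔT·H = 3.1×10⁻⁴ × 0.68 × 82 = 0.0172856 m

1.73 cm of thermosteric rise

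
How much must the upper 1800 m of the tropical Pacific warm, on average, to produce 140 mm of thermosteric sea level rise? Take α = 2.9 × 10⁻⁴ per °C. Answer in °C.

ΔT = Δh/(αH) = 0.14 / (2.9×10⁻⁴ × 1800) ≈ 0.2682 °C

ΔT ≈ 0.27 °C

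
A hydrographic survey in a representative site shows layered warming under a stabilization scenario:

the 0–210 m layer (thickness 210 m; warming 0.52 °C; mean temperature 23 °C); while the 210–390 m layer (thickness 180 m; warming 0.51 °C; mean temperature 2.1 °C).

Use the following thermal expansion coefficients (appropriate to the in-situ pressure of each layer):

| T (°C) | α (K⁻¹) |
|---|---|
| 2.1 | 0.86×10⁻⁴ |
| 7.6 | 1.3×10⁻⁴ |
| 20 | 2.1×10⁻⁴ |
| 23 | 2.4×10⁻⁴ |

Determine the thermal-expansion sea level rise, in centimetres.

Δh ≈ 3.41 cm

Layer 1 at 23 °C → α = 2.4×10⁻⁴ K⁻¹
Layer 2 at 2.1 °C → α = 0.86×10⁻⁴ K⁻¹
0–210 m: 2.4×10⁻⁴ × 0.52 × 210 = 0.026208 m
Layer 2: 0.51 × 180 × 0.86×10⁻⁴ = 0.0078948 m
Δh = 0.026208 + 0.0078948 = 0.0341028 m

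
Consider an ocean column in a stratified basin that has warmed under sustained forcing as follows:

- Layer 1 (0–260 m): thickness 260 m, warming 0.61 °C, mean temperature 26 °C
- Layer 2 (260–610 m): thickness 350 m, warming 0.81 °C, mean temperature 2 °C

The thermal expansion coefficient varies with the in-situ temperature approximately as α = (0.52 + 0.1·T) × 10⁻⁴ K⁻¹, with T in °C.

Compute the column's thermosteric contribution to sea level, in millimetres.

Layer 1: α = (0.52 + 0.1×26)×10⁻⁴ = 3.12×10⁻⁴ K⁻¹
Layer 2: α = (0.52 + 0.1×2)×10⁻⁴ = 0.72×10⁻⁴ K⁻¹
0–260 m: 260 × 0.61 × 3.12×10⁻⁴ = 0.0494832 m
350 × 0.81 × 0.72×10⁻⁴ = 0.020412 m
Δh = 0.0494832 + 0.020412 = 0.0698952 m

69.9 mm of thermosteric rise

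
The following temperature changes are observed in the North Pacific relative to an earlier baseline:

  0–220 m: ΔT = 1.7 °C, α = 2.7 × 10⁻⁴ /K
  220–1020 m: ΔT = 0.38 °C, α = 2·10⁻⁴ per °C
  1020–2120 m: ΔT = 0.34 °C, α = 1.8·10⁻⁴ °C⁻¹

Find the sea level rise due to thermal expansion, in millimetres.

229 mm

2.7×10⁻⁴ × 1.7 × 220 = 0.10098 m
Layer 2: 2×10⁻⁴ × 0.38 × 800 = 0.06080 m
Layer 3: 0.34 × 1.8×10⁻⁴ × 1100 = 0.06732 m
Δh = 0.10098 + 0.06080 + 0.06732 = 0.22910 m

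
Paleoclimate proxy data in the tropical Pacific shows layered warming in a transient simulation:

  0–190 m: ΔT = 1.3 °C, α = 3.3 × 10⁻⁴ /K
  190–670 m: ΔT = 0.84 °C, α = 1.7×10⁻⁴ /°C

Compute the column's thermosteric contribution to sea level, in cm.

Layer 1: 1.3 × 190 × 3.3×10⁻⁴ = 0.08151 m
0.84 × 480 × 1.7×10⁻⁴ = 0.068544 m
Δh = 0.08151 + 0.068544 = 0.150054 m

Δh ≈ 15.0 cm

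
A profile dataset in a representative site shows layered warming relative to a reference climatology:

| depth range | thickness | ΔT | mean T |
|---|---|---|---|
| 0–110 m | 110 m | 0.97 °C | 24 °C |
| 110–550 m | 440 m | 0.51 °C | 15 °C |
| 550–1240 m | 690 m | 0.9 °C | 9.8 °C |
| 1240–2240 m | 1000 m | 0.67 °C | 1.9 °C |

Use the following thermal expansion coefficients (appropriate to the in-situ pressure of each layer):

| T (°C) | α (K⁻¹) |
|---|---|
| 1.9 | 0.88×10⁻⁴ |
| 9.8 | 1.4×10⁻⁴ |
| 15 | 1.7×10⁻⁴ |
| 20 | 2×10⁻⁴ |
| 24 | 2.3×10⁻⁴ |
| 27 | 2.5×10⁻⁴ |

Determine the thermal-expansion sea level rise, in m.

0.21 m of thermosteric rise

Layer 1 at 24 °C → α = 2.3×10⁻⁴ K⁻¹
Layer 2 at 15 °C → α = 1.7×10⁻⁴ K⁻¹
Layer 3 at 9.8 °C → α = 1.4×10⁻⁴ K⁻¹
Layer 4 at 1.9 °C → α = 0.88×10⁻⁴ K⁻¹
Layer 1: 2.3×10⁻⁴ × 110 × 0.97 = 0.024541 m
1.7×10⁻⁴ × 440 × 0.51 = 0.038148 m
Layer 3: 690 × 0.9 × 1.4×10⁻⁴ = 0.08694 m
1240–2240 m: 0.67 × 0.88×10⁻⁴ × 1000 = 0.05896 m
Δh = 0.024541 + 0.038148 + 0.08694 + 0.05896 = 0.208589 m ≈ 0.21 m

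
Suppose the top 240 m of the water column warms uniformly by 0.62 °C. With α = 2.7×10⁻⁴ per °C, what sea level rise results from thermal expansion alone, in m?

0.0402 m of thermosteric rise

Δh = αΔT·H = 2.7×10⁻⁴ × 0.62 × 240 = 0.040176 m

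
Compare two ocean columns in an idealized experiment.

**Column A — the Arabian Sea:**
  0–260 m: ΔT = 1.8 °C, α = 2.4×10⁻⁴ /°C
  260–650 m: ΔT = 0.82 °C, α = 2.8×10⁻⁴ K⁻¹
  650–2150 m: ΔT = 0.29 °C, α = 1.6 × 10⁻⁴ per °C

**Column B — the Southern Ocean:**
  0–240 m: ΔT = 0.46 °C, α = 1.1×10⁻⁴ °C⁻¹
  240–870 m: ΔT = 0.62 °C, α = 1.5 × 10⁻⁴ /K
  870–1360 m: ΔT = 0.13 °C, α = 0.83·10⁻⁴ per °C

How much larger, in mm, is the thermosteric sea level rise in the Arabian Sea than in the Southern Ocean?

Δh_A − Δh_B ≈ 200 mm

A Layer 1: 1.8 × 260 × 2.4×10⁻⁴ = 0.11232 m
A Layer 2: 0.82 × 390 × 2.8×10⁻⁴ = 0.089544 m
A Layer 3: 1.6×10⁻⁴ × 1500 × 0.29 = 0.06960 m
A total: 0.271464 m
B 0–240 m: 240 × 1.1×10⁻⁴ × 0.46 = 0.012144 m
B 240–870 m: 630 × 1.5×10⁻⁴ × 0.62 = 0.05859 m
B 870–1360 m: 0.83×10⁻⁴ × 490 × 0.13 = 0.0052871 m
B total: 0.0760211 m
Difference: 0.271464 − 0.0760211 = 0.1954429 m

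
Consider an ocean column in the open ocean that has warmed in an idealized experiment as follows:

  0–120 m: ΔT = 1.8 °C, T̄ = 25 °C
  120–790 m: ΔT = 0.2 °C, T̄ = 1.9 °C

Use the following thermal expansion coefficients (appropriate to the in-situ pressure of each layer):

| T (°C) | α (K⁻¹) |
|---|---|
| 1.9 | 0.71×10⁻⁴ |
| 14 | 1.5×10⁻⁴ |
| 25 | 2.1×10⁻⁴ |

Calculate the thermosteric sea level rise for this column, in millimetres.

Layer 1 at 25 °C → α = 2.1×10⁻⁴ K⁻¹
Layer 2 at 1.9 °C → α = 0.71×10⁻⁴ K⁻¹
Layer 1: 120 × 1.8 × 2.1×10⁻⁴ = 0.04536 m
120–790 m: 670 × 0.71×10⁻⁴ × 0.2 = 0.009514 m
Δh = 0.04536 + 0.009514 = 0.054874 m

about 54.9 mm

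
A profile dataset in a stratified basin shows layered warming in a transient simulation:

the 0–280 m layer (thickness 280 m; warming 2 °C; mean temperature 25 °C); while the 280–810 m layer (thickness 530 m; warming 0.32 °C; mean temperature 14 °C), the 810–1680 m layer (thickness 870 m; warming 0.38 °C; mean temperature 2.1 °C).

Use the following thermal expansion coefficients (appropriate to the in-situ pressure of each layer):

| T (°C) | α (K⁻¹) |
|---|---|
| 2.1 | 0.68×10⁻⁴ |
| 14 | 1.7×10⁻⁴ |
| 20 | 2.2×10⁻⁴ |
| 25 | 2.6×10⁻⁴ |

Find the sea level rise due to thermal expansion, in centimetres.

Layer 1 at 25 °C → α = 2.6×10⁻⁴ K⁻¹
Layer 2 at 14 °C → α = 1.7×10⁻⁴ K⁻¹
Layer 3 at 2.1 °C → α = 0.68×10⁻⁴ K⁻¹
0–280 m: 2 × 2.6×10⁻⁴ × 280 = 0.14560 m
Layer 2: 530 × 0.32 × 1.7×10⁻⁴ = 0.028832 m
810–1680 m: 0.68×10⁻⁴ × 0.38 × 870 = 0.0224808 m
Δh = 0.14560 + 0.028832 + 0.0224808 = 0.1969128 m ≈ 19.7 cm

19.7 cm of thermosteric rise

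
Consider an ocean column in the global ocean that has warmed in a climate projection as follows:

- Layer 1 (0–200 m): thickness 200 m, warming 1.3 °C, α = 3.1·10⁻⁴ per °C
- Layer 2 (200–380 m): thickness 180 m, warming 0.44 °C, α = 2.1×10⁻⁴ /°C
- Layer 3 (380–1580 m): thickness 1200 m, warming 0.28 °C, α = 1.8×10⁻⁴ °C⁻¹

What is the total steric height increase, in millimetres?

0–200 m: 1.3 × 3.1×10⁻⁴ × 200 = 0.08060 m
2.1×10⁻⁴ × 180 × 0.44 = 0.016632 m
380–1580 m: 1200 × 0.28 × 1.8×10⁻⁴ = 0.06048 m
Δh = 0.08060 + 0.016632 + 0.06048 = 0.157712 m

Δh = 158 mm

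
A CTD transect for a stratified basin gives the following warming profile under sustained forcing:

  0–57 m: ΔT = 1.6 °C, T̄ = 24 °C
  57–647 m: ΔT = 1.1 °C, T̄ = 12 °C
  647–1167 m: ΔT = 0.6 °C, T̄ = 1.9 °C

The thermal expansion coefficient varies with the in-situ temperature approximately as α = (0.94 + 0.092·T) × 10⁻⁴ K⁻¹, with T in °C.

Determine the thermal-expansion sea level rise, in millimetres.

Layer 1: α = (0.94 + 0.092×24)×10⁻⁴ = 3.148×10⁻⁴ K⁻¹
Layer 2: α = (0.94 + 0.092×12)×10⁻⁴ = 2.044×10⁻⁴ K⁻¹
Layer 3: α = (0.94 + 0.092×1.9)×10⁻⁴ = 1.1148×10⁻⁴ K⁻¹
Layer 1: 3.148×10⁻⁴ × 1.6 × 57 = 0.02870976 m
57–647 m: 1.1 × 2.044×10⁻⁴ × 590 = 0.1326556 m
520 × 0.6 × 1.1148×10⁻⁴ = 0.03478176 m
Δh = 0.02870976 + 0.1326556 + 0.03478176 = 0.19614712 m

200 mm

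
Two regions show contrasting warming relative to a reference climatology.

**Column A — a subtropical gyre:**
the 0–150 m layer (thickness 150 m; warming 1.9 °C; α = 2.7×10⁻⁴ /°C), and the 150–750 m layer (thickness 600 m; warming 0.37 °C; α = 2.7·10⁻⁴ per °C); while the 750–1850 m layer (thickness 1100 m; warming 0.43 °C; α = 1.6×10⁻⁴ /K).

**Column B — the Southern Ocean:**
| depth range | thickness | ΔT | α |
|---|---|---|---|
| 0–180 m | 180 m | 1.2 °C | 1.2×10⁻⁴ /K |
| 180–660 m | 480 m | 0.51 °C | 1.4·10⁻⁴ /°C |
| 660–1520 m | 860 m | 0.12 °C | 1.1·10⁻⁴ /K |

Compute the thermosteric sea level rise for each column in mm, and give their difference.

A Layer 1: 150 × 1.9 × 2.7×10⁻⁴ = 0.07695 m
A 0.37 × 2.7×10⁻⁴ × 600 = 0.05994 m
A 1100 × 0.43 × 1.6×10⁻⁴ = 0.07568 m
A total: 0.21257 m
B 0–180 m: 1.2×10⁻⁴ × 180 × 1.2 = 0.02592 m
B 180–660 m: 1.4×10⁻⁴ × 480 × 0.51 = 0.034272 m
B 860 × 0.12 × 1.1×10⁻⁴ = 0.011352 m
B total: 0.071544 m
Difference: 0.21257 − 0.071544 = 0.141026 m

Δh_A ≈ 213 mm, Δh_B ≈ 71.5 mm; difference ≈ 141 mm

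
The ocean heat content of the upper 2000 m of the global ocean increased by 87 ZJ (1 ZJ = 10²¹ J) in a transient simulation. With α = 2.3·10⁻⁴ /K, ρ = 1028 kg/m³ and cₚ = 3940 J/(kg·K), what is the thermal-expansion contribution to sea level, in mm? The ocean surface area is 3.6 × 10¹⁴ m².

about 13.7 mm

Per unit area: Q = 87×10²¹ / (3.6×10¹⁴) ≈ 2.417×10⁸ J/m²
Δh = αQ/(ρcₚ) = 2.3×10⁻⁴ × 2.417×10⁸ / (1028 × 3940) ≈ 0.013725 m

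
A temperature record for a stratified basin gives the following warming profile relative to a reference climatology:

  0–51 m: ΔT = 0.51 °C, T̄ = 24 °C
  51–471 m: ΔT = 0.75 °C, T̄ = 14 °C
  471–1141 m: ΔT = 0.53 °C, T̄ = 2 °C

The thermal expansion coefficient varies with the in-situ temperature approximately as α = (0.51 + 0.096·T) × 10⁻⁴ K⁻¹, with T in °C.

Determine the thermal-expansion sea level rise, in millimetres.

Layer 1: α = (0.51 + 0.096×24)×10⁻⁴ = 2.814×10⁻⁴ K⁻¹
Layer 2: α = (0.51 + 0.096×14)×10⁻⁴ = 1.854×10⁻⁴ K⁻¹
Layer 3: α = (0.51 + 0.096×2)×10⁻⁴ = 0.702×10⁻⁴ K⁻¹
0–51 m: 51 × 0.51 × 2.814×10⁻⁴ = 0.007319214 m
51–471 m: 1.854×10⁻⁴ × 420 × 0.75 = 0.058401 m
Layer 3: 0.702×10⁻⁴ × 670 × 0.53 = 0.02492802 m
Δh = 0.007319214 + 0.058401 + 0.02492802 = 0.090648234 m

90.6 mm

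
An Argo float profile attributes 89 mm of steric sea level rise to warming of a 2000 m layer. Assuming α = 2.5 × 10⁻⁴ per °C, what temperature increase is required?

ΔT ≈ 0.18 K

ΔT = Δh/(αH) = 0.089 / (2.5×10⁻⁴ × 2000) = 0.1780 K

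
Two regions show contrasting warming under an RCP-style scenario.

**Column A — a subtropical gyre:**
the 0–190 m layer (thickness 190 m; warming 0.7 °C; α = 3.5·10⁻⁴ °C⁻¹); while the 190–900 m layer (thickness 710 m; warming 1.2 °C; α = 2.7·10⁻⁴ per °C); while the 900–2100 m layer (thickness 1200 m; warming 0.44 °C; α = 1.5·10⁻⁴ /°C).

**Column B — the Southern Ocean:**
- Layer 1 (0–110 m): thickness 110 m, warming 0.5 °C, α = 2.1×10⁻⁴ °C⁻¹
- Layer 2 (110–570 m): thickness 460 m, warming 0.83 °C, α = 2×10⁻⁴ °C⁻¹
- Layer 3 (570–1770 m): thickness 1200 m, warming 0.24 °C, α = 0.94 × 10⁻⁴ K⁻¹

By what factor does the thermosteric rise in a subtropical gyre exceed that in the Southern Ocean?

a factor of 3.09

A 3.5×10⁻⁴ × 190 × 0.7 = 0.04655 m
A 2.7×10⁻⁴ × 1.2 × 710 = 0.23004 m
A 900–2100 m: 1200 × 1.5×10⁻⁴ × 0.44 = 0.07920 m
A total: 0.35579 m
B Layer 1: 110 × 2.1×10⁻⁴ × 0.5 = 0.01155 m
B 110–570 m: 2×10⁻⁴ × 0.83 × 460 = 0.07636 m
B 570–1770 m: 0.24 × 1200 × 0.94×10⁻⁴ = 0.027072 m
B total: 0.114982 m
Ratio: 0.35579 / 0.114982 ≈ 3.094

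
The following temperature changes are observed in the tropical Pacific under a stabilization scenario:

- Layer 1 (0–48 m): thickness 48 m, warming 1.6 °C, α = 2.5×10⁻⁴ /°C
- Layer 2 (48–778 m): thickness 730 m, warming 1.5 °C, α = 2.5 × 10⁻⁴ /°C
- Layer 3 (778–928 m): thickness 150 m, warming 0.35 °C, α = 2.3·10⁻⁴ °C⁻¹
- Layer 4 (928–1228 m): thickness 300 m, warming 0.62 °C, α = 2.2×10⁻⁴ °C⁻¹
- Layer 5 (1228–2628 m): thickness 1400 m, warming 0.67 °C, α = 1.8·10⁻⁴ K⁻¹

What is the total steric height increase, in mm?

0–48 m: 2.5×10⁻⁴ × 1.6 × 48 = 0.01920 m
48–778 m: 1.5 × 730 × 2.5×10⁻⁴ = 0.27375 m
778–928 m: 0.35 × 2.3×10⁻⁴ × 150 = 0.012075 m
0.62 × 300 × 2.2×10⁻⁴ = 0.04092 m
Layer 5: 1400 × 1.8×10⁻⁴ × 0.67 = 0.16884 m
Δh = 0.01920 + 0.27375 + 0.012075 + 0.04092 + 0.16884 = 0.514785 m

about 510 mm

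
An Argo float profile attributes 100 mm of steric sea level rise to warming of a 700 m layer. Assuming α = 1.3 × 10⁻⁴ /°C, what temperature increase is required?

ΔT = Δh/(αH) = 0.1 / (1.3×10⁻⁴ × 700) ≈ 1.099 °C

ΔT ≈ 1.10 °C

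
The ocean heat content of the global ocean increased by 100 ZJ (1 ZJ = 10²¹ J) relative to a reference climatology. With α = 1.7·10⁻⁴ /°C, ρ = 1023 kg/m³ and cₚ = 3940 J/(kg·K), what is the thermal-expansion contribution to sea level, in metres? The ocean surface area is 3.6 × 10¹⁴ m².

Per unit area: Q = 100×10²¹ / (3.6×10¹⁴) ≈ 2.778×10⁸ J/m²
Δh = αQ/(ρcₚ) = 1.7×10⁻⁴ × 2.778×10⁸ / (1023 × 3940) ≈ 0.011717 m

0.0117 m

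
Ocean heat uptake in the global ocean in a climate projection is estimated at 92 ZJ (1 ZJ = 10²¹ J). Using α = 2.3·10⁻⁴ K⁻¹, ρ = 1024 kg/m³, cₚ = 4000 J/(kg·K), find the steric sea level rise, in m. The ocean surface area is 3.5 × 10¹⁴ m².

Per unit area: Q = 92×10²¹ / (3.5×10¹⁴) ≈ 2.629×10⁸ J/m²
Δh = αQ/(ρcₚ) = 2.3×10⁻⁴ × 2.629×10⁸ / (1024 × 4000) ≈ 0.014762 m

Δh = 0.0148 m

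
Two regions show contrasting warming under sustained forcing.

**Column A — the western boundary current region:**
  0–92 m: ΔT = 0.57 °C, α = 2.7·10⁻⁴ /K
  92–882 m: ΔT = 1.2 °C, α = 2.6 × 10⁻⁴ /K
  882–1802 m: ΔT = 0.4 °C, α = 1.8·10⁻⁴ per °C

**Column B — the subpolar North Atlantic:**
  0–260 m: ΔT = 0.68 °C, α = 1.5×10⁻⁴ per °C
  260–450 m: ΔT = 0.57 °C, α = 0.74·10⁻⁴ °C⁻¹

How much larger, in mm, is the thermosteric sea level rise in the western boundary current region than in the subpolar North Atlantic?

A Layer 1: 92 × 0.57 × 2.7×10⁻⁴ = 0.0141588 m
A Layer 2: 790 × 1.2 × 2.6×10⁻⁴ = 0.24648 m
A 0.4 × 1.8×10⁻⁴ × 920 = 0.06624 m
A total: 0.3268788 m
B 260 × 0.68 × 1.5×10⁻⁴ = 0.02652 m
B 0.57 × 190 × 0.74×10⁻⁴ = 0.0080142 m
B total: 0.0345342 m
Difference: 0.3268788 − 0.0345342 = 0.2923446 m

Δh_A − Δh_B ≈ 292 mm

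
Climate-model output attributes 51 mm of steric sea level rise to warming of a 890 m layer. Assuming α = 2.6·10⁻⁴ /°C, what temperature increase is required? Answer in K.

ΔT = Δh/(αH) = 0.051 / (2.6×10⁻⁴ × 890) ≈ 0.2204 K

0.22 K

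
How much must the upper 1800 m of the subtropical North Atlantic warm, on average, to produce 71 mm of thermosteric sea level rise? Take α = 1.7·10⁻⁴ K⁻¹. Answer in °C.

ΔT = Δh/(αH) = 0.071 / (1.7×10⁻⁴ × 1800) ≈ 0.2320 °C

ΔT ≈ 0.23 °C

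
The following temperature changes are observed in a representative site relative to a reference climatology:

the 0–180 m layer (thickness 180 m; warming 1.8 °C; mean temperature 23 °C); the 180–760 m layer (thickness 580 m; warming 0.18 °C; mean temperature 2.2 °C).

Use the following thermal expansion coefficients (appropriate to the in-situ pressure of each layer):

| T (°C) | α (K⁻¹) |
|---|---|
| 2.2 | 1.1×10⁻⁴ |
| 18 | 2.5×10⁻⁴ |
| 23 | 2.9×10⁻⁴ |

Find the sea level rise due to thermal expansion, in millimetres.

105 mm of thermosteric rise

Layer 1 at 23 °C → α = 2.9×10⁻⁴ K⁻¹
Layer 2 at 2.2 °C → α = 1.1×10⁻⁴ K⁻¹
Layer 1: 180 × 1.8 × 2.9×10⁻⁴ = 0.09396 m
Layer 2: 580 × 1.1×10⁻⁴ × 0.18 = 0.011484 m
Δh = 0.09396 + 0.011484 = 0.105444 m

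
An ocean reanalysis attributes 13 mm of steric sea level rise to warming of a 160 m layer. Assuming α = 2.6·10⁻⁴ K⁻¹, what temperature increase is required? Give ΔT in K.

ΔT ≈ 0.313 K

ΔT = Δh/(αH) = 0.013 / (2.6×10⁻⁴ × 160) = 0.3125 K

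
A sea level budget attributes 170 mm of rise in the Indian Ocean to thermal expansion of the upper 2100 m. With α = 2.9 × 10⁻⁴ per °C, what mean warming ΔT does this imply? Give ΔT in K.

ΔT ≈ 0.28 K

ΔT = Δh/(αH) = 0.17 / (2.9×10⁻⁴ × 2100) ≈ 0.2791 K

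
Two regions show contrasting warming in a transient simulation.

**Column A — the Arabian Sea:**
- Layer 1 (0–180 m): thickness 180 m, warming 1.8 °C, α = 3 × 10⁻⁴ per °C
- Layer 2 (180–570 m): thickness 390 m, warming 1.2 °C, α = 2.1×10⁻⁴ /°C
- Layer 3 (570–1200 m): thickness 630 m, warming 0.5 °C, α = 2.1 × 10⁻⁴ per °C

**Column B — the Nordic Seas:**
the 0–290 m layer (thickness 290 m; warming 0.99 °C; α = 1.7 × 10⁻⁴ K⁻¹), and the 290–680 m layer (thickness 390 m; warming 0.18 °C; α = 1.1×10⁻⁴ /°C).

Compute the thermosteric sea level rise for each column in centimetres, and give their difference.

A 1.8 × 3×10⁻⁴ × 180 = 0.09720 m
A Layer 2: 390 × 1.2 × 2.1×10⁻⁴ = 0.09828 m
A 570–1200 m: 2.1×10⁻⁴ × 630 × 0.5 = 0.06615 m
A total: 0.26163 m
B 290 × 1.7×10⁻⁴ × 0.99 = 0.048807 m
B Layer 2: 0.18 × 1.1×10⁻⁴ × 390 = 0.007722 m
B total: 0.056529 m
Difference: 0.26163 − 0.056529 = 0.205101 m

A: 26.2 cm; B: 5.65 cm; difference 20.5 cm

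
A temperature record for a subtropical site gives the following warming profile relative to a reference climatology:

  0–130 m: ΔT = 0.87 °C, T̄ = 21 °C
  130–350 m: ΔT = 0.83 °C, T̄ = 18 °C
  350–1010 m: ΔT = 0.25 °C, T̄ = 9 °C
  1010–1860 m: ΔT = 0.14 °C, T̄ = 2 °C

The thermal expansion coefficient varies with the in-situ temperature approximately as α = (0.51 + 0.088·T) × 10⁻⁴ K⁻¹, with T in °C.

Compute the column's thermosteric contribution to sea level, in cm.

Layer 1: α = (0.51 + 0.088×21)×10⁻⁴ = 2.358×10⁻⁴ K⁻¹
Layer 2: α = (0.51 + 0.088×18)×10⁻⁴ = 2.094×10⁻⁴ K⁻¹
Layer 3: α = (0.51 + 0.088×9)×10⁻⁴ = 1.302×10⁻⁴ K⁻¹
Layer 4: α = (0.51 + 0.088×2)×10⁻⁴ = 0.686×10⁻⁴ K⁻¹
0–130 m: 0.87 × 130 × 2.358×10⁻⁴ = 0.02666898 m
Layer 2: 220 × 0.83 × 2.094×10⁻⁴ = 0.03823644 m
660 × 1.302×10⁻⁴ × 0.25 = 0.021483 m
0.14 × 0.686×10⁻⁴ × 850 = 0.0081634 m
Δh = 0.02666898 + 0.03823644 + 0.021483 + 0.0081634 = 0.09455182 m ≈ 9.46 cm

Δh ≈ 9.46 cm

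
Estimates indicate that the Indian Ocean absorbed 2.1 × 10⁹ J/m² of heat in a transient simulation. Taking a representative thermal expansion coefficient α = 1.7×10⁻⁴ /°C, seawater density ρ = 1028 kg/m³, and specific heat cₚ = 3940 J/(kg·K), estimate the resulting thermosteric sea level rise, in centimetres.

8.8 cm of thermosteric rise

Δh = αQ/(ρcₚ) = 1.7×10⁻⁴ × 2.1×10⁹ / (1028 × 3940) ≈ 0.088141 m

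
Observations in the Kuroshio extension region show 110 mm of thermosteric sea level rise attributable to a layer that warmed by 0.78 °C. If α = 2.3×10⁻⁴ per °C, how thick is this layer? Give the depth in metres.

613 m

H = Δh/(αΔT) = 0.11 / (2.3×10⁻⁴ × 0.78) ≈ 613.2 m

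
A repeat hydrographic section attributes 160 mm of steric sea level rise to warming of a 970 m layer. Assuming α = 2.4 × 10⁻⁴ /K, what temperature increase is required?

about 0.69 K

ΔT = Δh/(αH) = 0.16 / (2.4×10⁻⁴ × 970) ≈ 0.6873 K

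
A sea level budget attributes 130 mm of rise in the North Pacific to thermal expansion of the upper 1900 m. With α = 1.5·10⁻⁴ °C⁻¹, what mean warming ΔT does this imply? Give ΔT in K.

about 0.456 K

ΔT = Δh/(αH) = 0.13 / (1.5×10⁻⁴ × 1900) ≈ 0.4561 K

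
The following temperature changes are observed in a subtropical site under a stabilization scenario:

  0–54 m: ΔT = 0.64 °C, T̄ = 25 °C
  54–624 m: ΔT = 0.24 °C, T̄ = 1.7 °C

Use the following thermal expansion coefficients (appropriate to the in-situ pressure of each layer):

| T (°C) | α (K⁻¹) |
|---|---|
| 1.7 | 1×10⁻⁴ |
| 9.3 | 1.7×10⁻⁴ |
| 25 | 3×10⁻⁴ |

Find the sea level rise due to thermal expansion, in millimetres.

Layer 1 at 25 °C → α = 3×10⁻⁴ K⁻¹
Layer 2 at 1.7 °C → α = 1×10⁻⁴ K⁻¹
0–54 m: 54 × 0.64 × 3×10⁻⁴ = 0.010368 m
Layer 2: 1×10⁻⁴ × 0.24 × 570 = 0.01368 m
Δh = 0.010368 + 0.01368 = 0.024048 m

Δh = 24 mm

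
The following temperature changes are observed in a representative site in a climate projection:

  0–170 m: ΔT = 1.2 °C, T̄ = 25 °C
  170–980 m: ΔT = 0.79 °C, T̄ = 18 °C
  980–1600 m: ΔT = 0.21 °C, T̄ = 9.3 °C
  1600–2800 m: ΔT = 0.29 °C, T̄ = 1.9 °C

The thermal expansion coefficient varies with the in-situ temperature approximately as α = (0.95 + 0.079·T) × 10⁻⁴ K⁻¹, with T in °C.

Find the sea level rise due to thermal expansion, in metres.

Δh = 0.27 m

Layer 1: α = (0.95 + 0.079×25)×10⁻⁴ = 2.925×10⁻⁴ K⁻¹
Layer 2: α = (0.95 + 0.079×18)×10⁻⁴ = 2.372×10⁻⁴ K⁻¹
Layer 3: α = (0.95 + 0.079×9.3)×10⁻⁴ = 1.6847×10⁻⁴ K⁻¹
Layer 4: α = (0.95 + 0.079×1.9)×10⁻⁴ = 1.1001×10⁻⁴ K⁻¹
Layer 1: 170 × 1.2 × 2.925×10⁻⁴ = 0.05967 m
Layer 2: 2.372×10⁻⁴ × 810 × 0.79 = 0.15178428 m
1.6847×10⁻⁴ × 620 × 0.21 = 0.021934794 m
Layer 4: 1200 × 0.29 × 1.1001×10⁻⁴ = 0.03828348 m
Δh = 0.05967 + 0.15178428 + 0.021934794 + 0.03828348 = 0.271672554 m ≈ 0.27 m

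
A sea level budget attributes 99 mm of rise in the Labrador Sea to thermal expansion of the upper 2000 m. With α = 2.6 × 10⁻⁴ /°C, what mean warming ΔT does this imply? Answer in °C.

ΔT = Δh/(αH) = 0.099 / (2.6×10⁻⁴ × 2000) ≈ 0.1904 °C

0.19 °C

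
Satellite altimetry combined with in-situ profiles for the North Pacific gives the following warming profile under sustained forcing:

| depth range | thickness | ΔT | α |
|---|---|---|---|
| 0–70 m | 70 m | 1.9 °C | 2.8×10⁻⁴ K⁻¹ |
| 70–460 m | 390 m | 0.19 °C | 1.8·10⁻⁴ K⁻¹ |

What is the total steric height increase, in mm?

51 mm

1.9 × 2.8×10⁻⁴ × 70 = 0.03724 m
1.8×10⁻⁴ × 390 × 0.19 = 0.013338 m
Δh = 0.03724 + 0.013338 = 0.050578 m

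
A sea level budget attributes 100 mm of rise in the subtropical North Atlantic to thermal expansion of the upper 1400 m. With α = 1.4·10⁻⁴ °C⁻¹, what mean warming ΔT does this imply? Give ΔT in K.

about 0.51 K

ΔT = Δh/(αH) = 0.1 / (1.4×10⁻⁴ × 1400) ≈ 0.5102 K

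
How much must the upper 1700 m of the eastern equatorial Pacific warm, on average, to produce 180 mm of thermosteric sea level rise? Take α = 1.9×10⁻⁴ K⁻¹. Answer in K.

ΔT ≈ 0.557 K

ΔT = Δh/(αH) = 0.18 / (1.9×10⁻⁴ × 1700) ≈ 0.5573 K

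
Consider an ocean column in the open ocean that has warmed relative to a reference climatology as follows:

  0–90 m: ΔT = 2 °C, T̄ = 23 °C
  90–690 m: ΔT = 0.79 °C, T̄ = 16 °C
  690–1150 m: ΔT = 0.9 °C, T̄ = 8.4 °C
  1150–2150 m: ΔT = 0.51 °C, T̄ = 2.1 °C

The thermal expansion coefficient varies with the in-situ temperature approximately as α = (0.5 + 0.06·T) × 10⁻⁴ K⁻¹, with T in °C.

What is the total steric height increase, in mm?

Layer 1: α = (0.5 + 0.06×23)×10⁻⁴ = 1.88×10⁻⁴ K⁻¹
Layer 2: α = (0.5 + 0.06×16)×10⁻⁴ = 1.46×10⁻⁴ K⁻¹
Layer 3: α = (0.5 + 0.06×8.4)×10⁻⁴ = 1.004×10⁻⁴ K⁻¹
Layer 4: α = (0.5 + 0.06×2.1)×10⁻⁴ = 0.626×10⁻⁴ K⁻¹
90 × 1.88×10⁻⁴ × 2 = 0.03384 m
0.79 × 600 × 1.46×10⁻⁴ = 0.069204 m
690–1150 m: 460 × 1.004×10⁻⁴ × 0.9 = 0.0415656 m
0.626×10⁻⁴ × 0.51 × 1000 = 0.031926 m
Δh = 0.03384 + 0.069204 + 0.0415656 + 0.031926 = 0.1765356 m

Δh = 177 mm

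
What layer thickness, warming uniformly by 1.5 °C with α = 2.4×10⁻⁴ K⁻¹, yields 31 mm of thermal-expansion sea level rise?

H = Δh/(αΔT) = 0.031 / (2.4×10⁻⁴ × 1.5) ≈ 86.11 m

H ≈ 86.1 m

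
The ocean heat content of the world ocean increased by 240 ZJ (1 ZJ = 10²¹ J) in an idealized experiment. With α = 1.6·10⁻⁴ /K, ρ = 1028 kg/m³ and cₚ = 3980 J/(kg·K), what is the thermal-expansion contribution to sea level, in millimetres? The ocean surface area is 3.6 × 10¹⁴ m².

Δh = 26.1 mm

Per unit area: Q = 240×10²¹ / (3.6×10¹⁴) ≈ 6.667×10⁸ J/m²
Δh = αQ/(ρcₚ) = 1.6×10⁻⁴ × 6.667×10⁸ / (1028 × 3980) ≈ 0.026072 m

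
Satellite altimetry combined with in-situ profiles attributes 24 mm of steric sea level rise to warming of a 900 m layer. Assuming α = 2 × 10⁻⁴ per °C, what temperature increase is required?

ΔT = Δh/(αH) = 0.024 / (2×10⁻⁴ × 900) ≈ 0.1333 K

about 0.13 K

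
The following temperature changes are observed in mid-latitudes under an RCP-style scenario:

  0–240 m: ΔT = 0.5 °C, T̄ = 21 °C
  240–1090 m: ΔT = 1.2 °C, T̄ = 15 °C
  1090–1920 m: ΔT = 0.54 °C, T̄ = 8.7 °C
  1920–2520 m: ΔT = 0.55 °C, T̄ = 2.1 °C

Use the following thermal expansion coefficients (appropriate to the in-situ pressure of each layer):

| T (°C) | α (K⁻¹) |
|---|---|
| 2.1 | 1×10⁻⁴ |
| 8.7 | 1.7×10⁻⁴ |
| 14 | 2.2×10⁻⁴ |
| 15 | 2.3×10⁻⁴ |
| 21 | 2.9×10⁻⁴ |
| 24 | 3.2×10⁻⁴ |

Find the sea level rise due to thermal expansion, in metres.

Layer 1 at 21 °C → α = 2.9×10⁻⁴ K⁻¹
Layer 2 at 15 °C → α = 2.3×10⁻⁴ K⁻¹
Layer 3 at 8.7 °C → α = 1.7×10⁻⁴ K⁻¹
Layer 4 at 2.1 °C → α = 1×10⁻⁴ K⁻¹
0.5 × 2.9×10⁻⁴ × 240 = 0.03480 m
240–1090 m: 1.2 × 850 × 2.3×10⁻⁴ = 0.23460 m
830 × 1.7×10⁻⁴ × 0.54 = 0.076194 m
Layer 4: 0.55 × 1×10⁻⁴ × 600 = 0.03300 m
Δh = 0.03480 + 0.23460 + 0.076194 + 0.03300 = 0.378594 m

0.38 m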